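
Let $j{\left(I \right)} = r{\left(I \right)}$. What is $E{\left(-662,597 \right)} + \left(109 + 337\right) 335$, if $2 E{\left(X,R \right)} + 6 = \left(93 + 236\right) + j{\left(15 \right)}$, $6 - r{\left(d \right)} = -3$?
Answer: $149576$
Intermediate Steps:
$r{\left(d \right)} = 9$ ($r{\left(d \right)} = 6 - -3 = 6 + 3 = 9$)
$j{\left(I \right)} = 9$
$E{\left(X,R \right)} = 166$ ($E{\left(X,R \right)} = -3 + \frac{\left(93 + 236\right) + 9}{2} = -3 + \frac{329 + 9}{2} = -3 + \frac{1}{2} \cdot 338 = -3 + 169 = 166$)
$E{\left(-662,597 \right)} + \left(109 + 337\right) 335 = 166 + \left(109 + 337\right) 335 = 166 + 446 \cdot 335 = 166 + 149410 = 149576$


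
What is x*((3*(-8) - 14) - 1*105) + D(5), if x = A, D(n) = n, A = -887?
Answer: 126846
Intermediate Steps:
x = -887
x*((3*(-8) - 14) - 1*105) + D(5) = -887*((3*(-8) - 14) - 1*105) + 5 = -887*((-24 - 14) - 105) + 5 = -887*(-38 - 105) + 5 = -887*(-143) + 5 = 126841 + 5 = 126846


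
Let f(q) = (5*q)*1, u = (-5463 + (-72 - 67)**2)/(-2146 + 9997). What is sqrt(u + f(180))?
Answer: sqrt(55583180058)/7851 ≈ 30.029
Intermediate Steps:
u = 13858/7851 (u = (-5463 + (-139)**2)/7851 = (-5463 + 19321)*(1/7851) = 13858*(1/7851) = 13858/7851 ≈ 1.7651)
f(q) = 5*q
sqrt(u + f(180)) = sqrt(13858/7851 + 5*180) = sqrt(13858/7851 + 900) = sqrt(7079758/7851) = sqrt(55583180058)/7851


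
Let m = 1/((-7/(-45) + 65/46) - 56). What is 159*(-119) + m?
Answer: -2131887903/112673 ≈ -18921.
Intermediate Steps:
m = -2070/112673 (m = 1/((-7*(-1/45) + 65*(1/46)) - 56) = 1/((7/45 + 65/46) - 56) = 1/(3247/2070 - 56) = 1/(-112673/2070) = -2070/112673 ≈ -0.018372)
159*(-119) + m = 159*(-119) - 2070/112673 = -18921 - 2070/112673 = -2131887903/112673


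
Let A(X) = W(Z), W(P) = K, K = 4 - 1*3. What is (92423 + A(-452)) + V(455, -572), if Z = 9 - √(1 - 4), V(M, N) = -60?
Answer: 92364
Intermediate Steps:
Z = 9 - I*√3 (Z = 9 - √(-3) = 9 - I*√3 ≈ 9.0 - 1.732*I)
K = 1 (K = 4 - 3 = 1)
W(P) = 1
A(X) = 1
(92423 + A(-452)) + V(455, -572) = (92423 + 1) - 60 = 92424 - 60 = 92364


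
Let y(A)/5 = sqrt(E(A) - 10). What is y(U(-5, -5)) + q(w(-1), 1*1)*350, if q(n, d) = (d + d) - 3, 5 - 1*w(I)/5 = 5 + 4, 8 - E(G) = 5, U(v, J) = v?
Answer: -350 + 5*I*sqrt(7) ≈ -350.0 + 13.229*I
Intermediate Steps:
E(G) = 3 (E(G) = 8 - 1*5 = 8 - 5 = 3)
w(I) = -20 (w(I) = 25 - 5*(5 + 4) = 25 - 5*9 = 25 - 45 = -20)
q(n, d) = -3 + 2*d (q(n, d) = 2*d - 3 = -3 + 2*d)
y(A) = 5*I*sqrt(7) (y(A) = 5*sqrt(3 - 10) = 5*sqrt(-7) = 5*(I*sqrt(7)) = 5*I*sqrt(7))
y(U(-5, -5)) + q(w(-1), 1*1)*350 = 5*I*sqrt(7) + (-3 + 2*(1*1))*350 = 5*I*sqrt(7) + (-3 + 2*1)*350 = 5*I*sqrt(7) + (-3 + 2)*350 = 5*I*sqrt(7) - 1*350 = 5*I*sqrt(7) - 350 = -350 + 5*I*sqrt(7)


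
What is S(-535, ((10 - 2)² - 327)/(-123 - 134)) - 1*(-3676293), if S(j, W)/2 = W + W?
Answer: 944808353/257 ≈ 3.6763e+6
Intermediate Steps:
S(j, W) = 4*W (S(j, W) = 2*(W + W) = 2*(2*W) = 4*W)
S(-535, ((10 - 2)² - 327)/(-123 - 134)) - 1*(-3676293) = 4*(((10 - 2)² - 327)/(-123 - 134)) - 1*(-3676293) = 4*((8² - 327)/(-257)) + 3676293 = 4*((64 - 327)*(-1/257)) + 3676293 = 4*(-263*(-1/257)) + 3676293 = 4*(263/257) + 3676293 = 1052/257 + 3676293 = 944808353/257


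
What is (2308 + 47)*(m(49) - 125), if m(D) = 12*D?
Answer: 1090365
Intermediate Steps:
(2308 + 47)*(m(49) - 125) = (2308 + 47)*(12*49 - 125) = 2355*(588 - 125) = 2355*463 = 1090365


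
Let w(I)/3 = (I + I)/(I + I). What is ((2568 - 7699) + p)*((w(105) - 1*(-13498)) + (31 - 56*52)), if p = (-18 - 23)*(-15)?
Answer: -47959920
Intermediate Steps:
p = 615 (p = -41*(-15) = 615)
w(I) = 3 (w(I) = 3*((I + I)/(I + I)) = 3*((2*I)/((2*I))) = 3*((2*I)*(1/(2*I))) = 3*1 = 3)
((2568 - 7699) + p)*((w(105) - 1*(-13498)) + (31 - 56*52)) = ((2568 - 7699) + 615)*((3 - 1*(-13498)) + (31 - 56*52)) = (-5131 + 615)*((3 + 13498) + (31 - 2912)) = -4516*(13501 - 2881) = -4516*10620 = -47959920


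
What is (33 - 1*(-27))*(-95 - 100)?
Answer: -11700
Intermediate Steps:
(33 - 1*(-27))*(-95 - 100) = (33 + 27)*(-195) = 60*(-195) = -11700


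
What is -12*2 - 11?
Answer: -35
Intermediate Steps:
-12*2 - 11 = -24 - 11 = -35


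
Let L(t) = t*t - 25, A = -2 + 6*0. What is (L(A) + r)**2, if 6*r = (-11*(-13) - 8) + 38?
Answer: 2209/36 ≈ 61.361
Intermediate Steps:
A = -2 (A = -2 + 0 = -2)
r = 173/6 (r = ((-11*(-13) - 8) + 38)/6 = ((143 - 8) + 38)/6 = (135 + 38)/6 = (1/6)*173 = 173/6 ≈ 28.833)
L(t) = -25 + t**2 (L(t) = t**2 - 25 = -25 + t**2)
(L(A) + r)**2 = ((-25 + (-2)**2) + 173/6)**2 = ((-25 + 4) + 173/6)**2 = (-21 + 173/6)**2 = (47/6)**2 = 2209/36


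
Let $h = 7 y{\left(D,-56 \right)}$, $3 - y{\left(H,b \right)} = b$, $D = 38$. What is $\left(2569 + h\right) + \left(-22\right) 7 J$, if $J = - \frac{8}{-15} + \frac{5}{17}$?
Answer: $\frac{727916}{255} \approx 2854.6$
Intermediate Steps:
$y{\left(H,b \right)} = 3 - b$
$J = \frac{211}{255}$ ($J = \left(-8\right) \left(- \frac{1}{15}\right) + 5 \cdot \frac{1}{17} = \frac{8}{15} + \frac{5}{17} = \frac{211}{255} \approx 0.82745$)
$h = 413$ ($h = 7 \left(3 - -56\right) = 7 \left(3 + 56\right) = 7 \cdot 59 = 413$)
$\left(2569 + h\right) + \left(-22\right) 7 J = \left(2569 + 413\right) + \left(-22\right) 7 \cdot \frac{211}{255} = 2982 - \frac{32494}{255} = \frac{727916}{255}$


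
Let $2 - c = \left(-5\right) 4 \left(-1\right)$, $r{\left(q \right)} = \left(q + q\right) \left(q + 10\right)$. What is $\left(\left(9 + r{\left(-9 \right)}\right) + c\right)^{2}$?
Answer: $729$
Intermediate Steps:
$r{\left(q \right)} = 2 q \left(10 + q\right)$
$c = -18$ ($c = 2 - \left(-5\right) 4 \left(-1\right) = 2 - \left(-20\right) \left(-1\right) = 2 - 20 = -18$)
$\left(\left(9 + r{\left(-9 \right)}\right) + c\right)^{2} = \left(\left(9 + 2 \left(-9\right) \left(10 - 9\right)\right) - 18\right)^{2} = \left(\left(9 + 2 \left(-9\right) 1\right) - 18\right)^{2} = \left(\left(9 - 18\right) - 18\right)^{2} = \left(-9 - 18\right)^{2} = \left(-27\right)^{2} = 729$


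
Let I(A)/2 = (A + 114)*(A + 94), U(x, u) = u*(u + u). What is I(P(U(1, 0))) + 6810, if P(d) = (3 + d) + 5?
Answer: 31698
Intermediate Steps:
U(x, u) = 2*u² (U(x, u) = u*(2*u) = 2*u²)
P(d) = 8 + d
I(A) = 2*(94 + A)*(114 + A) (I(A) = 2*((A + 114)*(A + 94)) = 2*((114 + A)*(94 + A)) = 2*((94 + A)*(114 + A)) = 2*(94 + A)*(114 + A))
I(P(U(1, 0))) + 6810 = (21432 + 2*(8 + 2*0²)² + 416*(8 + 2*0²)) + 6810 = (21432 + 2*(8 + 2*0)² + 416*(8 + 2*0)) + 6810 = (21432 + 2*(8 + 0)² + 416*(8 + 0)) + 6810 = (21432 + 2*8² + 416*8) + 6810 = (21432 + 2*64 + 3328) + 6810 = (21432 + 128 + 3328) + 6810 = 24888 + 6810 = 31698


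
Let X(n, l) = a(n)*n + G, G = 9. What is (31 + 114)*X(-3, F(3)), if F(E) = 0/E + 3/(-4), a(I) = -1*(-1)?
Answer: 870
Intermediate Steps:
a(I) = 1
F(E) = -¾ (F(E) = 0 + 3*(-¼) = 0 - ¾ = -¾)
X(n, l) = 9 + n (X(n, l) = 1*n + 9 = n + 9 = 9 + n)
(31 + 114)*X(-3, F(3)) = (31 + 114)*(9 - 3) = 145*6 = 870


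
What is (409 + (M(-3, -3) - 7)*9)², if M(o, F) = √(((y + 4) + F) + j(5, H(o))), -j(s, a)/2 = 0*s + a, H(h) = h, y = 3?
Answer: 120526 + 6228*√10 ≈ 1.4022e+5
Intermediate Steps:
j(s, a) = -2*a (j(s, a) = -2*(0*s + a) = -2*(0 + a) = -2*a)
M(o, F) = √(7 + F - 2*o) (M(o, F) = √(((3 + 4) + F) - 2*o) = √((7 + F) - 2*o) = √(7 + F - 2*o))
(409 + (M(-3, -3) - 7)*9)² = (409 + (√(7 - 3 - 2*(-3)) - 7)*9)² = (409 + (√(7 - 3 + 6) - 7)*9)² = (409 + (√10 - 7)*9)² = (409 + (-7 + √10)*9)² = (409 + (-63 + 9*√10))² = (346 + 9*√10)²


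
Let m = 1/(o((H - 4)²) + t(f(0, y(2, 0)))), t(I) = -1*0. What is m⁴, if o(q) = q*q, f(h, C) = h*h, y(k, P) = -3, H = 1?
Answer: 1/43046721 ≈ 2.3231e-8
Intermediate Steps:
f(h, C) = h²
t(I) = 0
o(q) = q²
m = 1/81 (m = 1/(((1 - 4)²)² + 0) = 1/(((-3)²)² + 0) = 1/(9² + 0) = 1/(81 + 0) = 1/81 ≈ 0.012346)
m⁴ = (1/81)⁴ = 1/43046721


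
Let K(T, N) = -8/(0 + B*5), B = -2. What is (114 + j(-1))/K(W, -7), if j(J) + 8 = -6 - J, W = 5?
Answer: 505/4 ≈ 126.25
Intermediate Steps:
j(J) = -14 - J (j(J) = -8 + (-6 - J) = -14 - J)
K(T, N) = ⅘ (K(T, N) = -8/(0 - 2*5) = -8/(0 - 10) = -8/(-10) = -8*(-⅒) = ⅘)
(114 + j(-1))/K(W, -7) = (114 + (-14 - 1*(-1)))/(⅘) = 5*(114 + (-14 + 1))/4 = 5*(114 - 13)/4 = (5/4)*101 = 505/4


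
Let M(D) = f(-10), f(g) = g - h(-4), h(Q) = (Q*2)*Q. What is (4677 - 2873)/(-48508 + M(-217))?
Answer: -902/24275 ≈ -0.037158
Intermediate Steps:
h(Q) = 2*Q**2 (h(Q) = (2*Q)*Q = 2*Q**2)
f(g) = -32 + g (f(g) = g - 2*(-4)**2 = g - 2*16 = g - 1*32 = g - 32 = -32 + g)
M(D) = -42 (M(D) = -32 - 10 = -42)
(4677 - 2873)/(-48508 + M(-217)) = (4677 - 2873)/(-48508 - 42) = 1804/(-48550) = 1804*(-1/48550) = -902/24275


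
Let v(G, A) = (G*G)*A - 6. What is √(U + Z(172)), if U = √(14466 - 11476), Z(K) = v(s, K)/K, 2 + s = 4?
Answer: √(29326 + 7396*√2990)/86 ≈ 7.6581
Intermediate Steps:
s = 2 (s = -2 + 4 = 2)
v(G, A) = -6 + A*G² (v(G, A) = G²*A - 6 = A*G² - 6 = -6 + A*G²)
Z(K) = (-6 + 4*K)/K (Z(K) = (-6 + K*2²)/K = (-6 + K*4)/K = (-6 + 4*K)/K)
U = √2990 ≈ 54.681
√(U + Z(172)) = √(√2990 + (4 - 6/172)) = √(√2990 + (4 - 6*1/172)) = √(√2990 + (4 - 3/86)) = √(√2990 + 341/86) = √(341/86 + √2990)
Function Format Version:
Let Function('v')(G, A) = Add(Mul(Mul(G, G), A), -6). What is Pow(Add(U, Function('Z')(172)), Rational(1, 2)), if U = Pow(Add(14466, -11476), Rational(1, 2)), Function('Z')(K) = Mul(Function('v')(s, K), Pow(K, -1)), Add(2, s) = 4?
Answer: Mul(Rational(1, 86), Pow(Add(29326, Mul(7396, Pow(2990, Rational(1, 2)))), Rational(1, 2))) ≈ 7.6581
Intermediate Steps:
s = 2 (s = Add(-2, 4) = 2)
Function('v')(G, A) = Add(-6, Mul(A, Pow(G, 2))) (Function('v')(G, A) = Add(Mul(Pow(G, 2), A), -6) = Add(Mul(A, Pow(G, 2)), -6) = Add(-6, Mul(A, Pow(G, 2))))
Function('Z')(K) = Mul(Pow(K, -1), Add(-6, Mul(4, K))) (Function('Z')(K) = Mul(Add(-6, Mul(K, Pow(2, 2))), Pow(K, -1)) = Mul(Add(-6, Mul(K, 4)), Pow(K, -1)) = Mul(Add(-6, Mul(4, K)), Pow(K, -1)) = Mul(Pow(K, -1), Add(-6, Mul(4, K))))
U = Pow(2990, Rational(1, 2)) ≈ 54.681
Pow(Add(U, Function('Z')(172)), Rational(1, 2)) = Pow(Add(Pow(2990, Rational(1, 2)), Add(4, Mul(-6, Pow(172, -1)))), Rational(1, 2)) = Pow(Add(Pow(2990, Rational(1, 2)), Add(4, Mul(-6, Rational(1, 172)))), Rational(1, 2)) = Pow(Add(Pow(2990, Rational(1, 2)), Add(4, Rational(-3, 86))), Rational(1, 2)) = Pow(Add(Pow(2990, Rational(1, 2)), Rational(341, 86)), Rational(1, 2)) = Pow(Add(Rational(341, 86), Pow(2990, Rational(1, 2))), Rational(1, 2))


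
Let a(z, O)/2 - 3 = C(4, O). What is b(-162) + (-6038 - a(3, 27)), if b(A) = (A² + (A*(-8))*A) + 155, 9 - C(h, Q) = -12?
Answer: -189639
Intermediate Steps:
C(h, Q) = 21 (C(h, Q) = 9 - 1*(-12) = 9 + 12 = 21)
a(z, O) = 48 (a(z, O) = 6 + 2*21 = 6 + 42 = 48)
b(A) = 155 - 7*A² (b(A) = (A² + (-8*A)*A) + 155 = (A² - 8*A²) + 155 = -7*A² + 155 = 155 - 7*A²)
b(-162) + (-6038 - a(3, 27)) = (155 - 7*(-162)²) + (-6038 - 1*48) = (155 - 7*26244) + (-6038 - 48) = (155 - 183708) - 6086 = -183553 - 6086 = -189639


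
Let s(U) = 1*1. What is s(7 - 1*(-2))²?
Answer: 1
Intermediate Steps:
s(U) = 1
s(7 - 1*(-2))² = 1² = 1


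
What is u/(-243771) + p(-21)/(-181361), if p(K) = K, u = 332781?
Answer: -20116125250/14736850777 ≈ -1.3650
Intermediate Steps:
u/(-243771) + p(-21)/(-181361) = 332781/(-243771) - 21/(-181361) = 332781*(-1/243771) - 21*(-1/181361) = -110927/81257 + 21/181361 = -20116125250/14736850777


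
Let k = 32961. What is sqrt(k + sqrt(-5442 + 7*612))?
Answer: sqrt(32961 + I*sqrt(1158)) ≈ 181.55 + 0.0937*I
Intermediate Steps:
sqrt(k + sqrt(-5442 + 7*612)) = sqrt(32961 + sqrt(-5442 + 7*612)) = sqrt(32961 + sqrt(-5442 + 4284)) = sqrt(32961 + sqrt(-1158)) = sqrt(32961 + I*sqrt(1158))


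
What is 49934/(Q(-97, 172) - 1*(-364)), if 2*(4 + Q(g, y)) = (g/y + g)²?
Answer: 2954494912/302902441 ≈ 9.7540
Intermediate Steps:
Q(g, y) = -4 + (g + g/y)²/2 (Q(g, y) = -4 + (g/y + g)²/2 = -4 + (g + g/y)²/2)
49934/(Q(-97, 172) - 1*(-364)) = 49934/((-4 + (½)*(-97)²*(1 + 172)²/172²) - 1*(-364)) = 49934/((-4 + (½)*9409*(1/29584)*173²) + 364) = 49934/((-4 + (½)*9409*(1/29584)*29929) + 364) = 49934/((-4 + 281601961/59168) + 364) = 49934/(281365289/59168 + 364) = 49934/(302902441/59168) = 49934*(59168/302902441) = 2954494912/302902441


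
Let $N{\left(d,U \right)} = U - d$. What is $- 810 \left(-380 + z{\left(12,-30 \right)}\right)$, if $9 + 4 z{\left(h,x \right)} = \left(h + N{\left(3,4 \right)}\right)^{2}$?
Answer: $275400$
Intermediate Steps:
$z{\left(h,x \right)} = - \frac{9}{4} + \frac{\left(1 + h\right)^{2}}{4}$ ($z{\left(h,x \right)} = - \frac{9}{4} + \frac{\left(h + \left(4 - 3\right)\right)^{2}}{4} = - \frac{9}{4} + \frac{\left(h + 1\right)^{2}}{4} = - \frac{9}{4} + \frac{\left(1 + h\right)^{2}}{4}$)
$- 810 \left(-380 + z{\left(12,-30 \right)}\right) = - 810 \left(-380 - \left(\frac{9}{4} - \frac{\left(1 + 12\right)^{2}}{4}\right)\right) = - 810 \left(-380 - \left(\frac{9}{4} - \frac{13^{2}}{4}\right)\right) = - 810 \left(-380 + \left(- \frac{9}{4} + \frac{1}{4} \cdot 169\right)\right) = - 810 \left(-380 + \left(- \frac{9}{4} + \frac{169}{4}\right)\right) = - 810 \left(-380 + 40\right) = \left(-810\right) \left(-340\right) = 275400$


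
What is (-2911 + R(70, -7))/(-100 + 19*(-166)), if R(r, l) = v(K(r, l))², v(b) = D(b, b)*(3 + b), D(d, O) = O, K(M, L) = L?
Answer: 2127/3254 ≈ 0.65366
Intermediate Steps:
v(b) = b*(3 + b)
R(r, l) = l²*(3 + l)² (R(r, l) = (l*(3 + l))² = l²*(3 + l)²)
(-2911 + R(70, -7))/(-100 + 19*(-166)) = (-2911 + (-7)²*(3 - 7)²)/(-100 + 19*(-166)) = (-2911 + 49*(-4)²)/(-100 - 3154) = (-2911 + 49*16)/(-3254) = (-2911 + 784)*(-1/3254) = -2127*(-1/3254) = 2127/3254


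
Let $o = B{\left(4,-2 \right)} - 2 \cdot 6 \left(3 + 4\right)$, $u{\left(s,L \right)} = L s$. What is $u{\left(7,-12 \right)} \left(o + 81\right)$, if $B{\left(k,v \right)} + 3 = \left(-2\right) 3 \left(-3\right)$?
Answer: $-1008$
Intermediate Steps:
$B{\left(k,v \right)} = 15$ ($B{\left(k,v \right)} = -3 + \left(-2\right) 3 \left(-3\right) = -3 - -18 = -3 + 18 = 15$)
$o = -69$ ($o = 15 - 2 \cdot 6 \left(3 + 4\right) = 15 - 2 \cdot 6 \cdot 7 = 15 - 84 = -69$)
$u{\left(7,-12 \right)} \left(o + 81\right) = \left(-12\right) 7 \left(-69 + 81\right) = \left(-84\right) 12 = -1008$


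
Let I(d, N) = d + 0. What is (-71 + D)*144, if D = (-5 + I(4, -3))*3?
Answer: -10656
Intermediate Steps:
I(d, N) = d
D = -3 (D = (-5 + 4)*3 = -1*3 = -3)
(-71 + D)*144 = (-71 - 3)*144 = -74*144 = -10656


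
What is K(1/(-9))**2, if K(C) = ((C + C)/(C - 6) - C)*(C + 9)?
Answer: 1364224/793881 ≈ 1.7184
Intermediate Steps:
K(C) = (9 + C)*(-C + 2*C/(-6 + C)) (K(C) = ((2*C)/(-6 + C) - C)*(9 + C) = (2*C/(-6 + C) - C)*(9 + C) = (-C + 2*C/(-6 + C))*(9 + C) = (9 + C)*(-C + 2*C/(-6 + C)))
K(1/(-9))**2 = ((72 - 1/(-9) - (1/(-9))**2)/((-9)*(-6 + 1/(-9))))**2 = (-(72 - 1*(-1/9) - (-1/9)**2)/(9*(-6 - 1/9)))**2 = (-(72 + 1/9 - 1*1/81)/(9*(-55/9)))**2 = (-1/9*(-9/55)*(72 + 1/9 - 1/81))**2 = (-1/9*(-9/55)*5840/81)**2 = (1168/891)**2 = 1364224/793881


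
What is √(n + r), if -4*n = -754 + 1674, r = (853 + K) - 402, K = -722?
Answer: I*√501 ≈ 22.383*I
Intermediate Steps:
r = -271 (r = (853 - 722) - 402 = 131 - 402 = -271)
n = -230 (n = -(-754 + 1674)/4 = -¼*920 = -230)
√(n + r) = √(-230 - 271) = √(-501) = I*√501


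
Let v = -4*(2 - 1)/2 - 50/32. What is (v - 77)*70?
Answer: -45115/8 ≈ -5639.4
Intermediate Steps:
v = -57/16 (v = -4*1*(½) - 50*1/32 = -4*½ - 25/16 = -2 - 25/16 = -57/16 ≈ -3.5625)
(v - 77)*70 = (-57/16 - 77)*70 = -1289/16*70 = -45115/8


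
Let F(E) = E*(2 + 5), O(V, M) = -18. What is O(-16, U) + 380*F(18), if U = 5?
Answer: 47862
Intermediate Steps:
F(E) = 7*E (F(E) = E*7 = 7*E)
O(-16, U) + 380*F(18) = -18 + 380*(7*18) = -18 + 380*126 = -18 + 47880 = 47862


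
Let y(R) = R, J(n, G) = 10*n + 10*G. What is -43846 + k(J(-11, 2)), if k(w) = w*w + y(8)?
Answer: -35738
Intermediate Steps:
J(n, G) = 10*G + 10*n
k(w) = 8 + w² (k(w) = w*w + 8 = w² + 8 = 8 + w²)
-43846 + k(J(-11, 2)) = -43846 + (8 + (10*2 + 10*(-11))²) = -43846 + (8 + (20 - 110)²) = -43846 + (8 + (-90)²) = -43846 + (8 + 8100) = -43846 + 8108 = -35738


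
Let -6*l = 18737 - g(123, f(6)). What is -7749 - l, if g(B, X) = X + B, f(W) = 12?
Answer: -13946/3 ≈ -4648.7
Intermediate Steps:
g(B, X) = B + X
l = -9301/3 (l = -(18737 - (123 + 12))/6 = -(18737 - 1*135)/6 = -(18737 - 135)/6 = -⅙*18602 = -9301/3 ≈ -3100.3)
-7749 - l = -7749 - 1*(-9301/3) = -7749 + 9301/3 = -13946/3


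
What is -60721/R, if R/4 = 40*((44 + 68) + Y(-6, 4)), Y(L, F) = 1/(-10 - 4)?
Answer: -425047/125360 ≈ -3.3906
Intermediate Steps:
Y(L, F) = -1/14 (Y(L, F) = 1/(-14) = -1/14)
R = 125360/7 (R = 4*(40*((44 + 68) - 1/14)) = 4*(40*(112 - 1/14)) = 4*(40*(1567/14)) = 4*(31340/7) = 125360/7 ≈ 17909.)
-60721/R = -60721/125360/7 = -60721*7/125360 = -425047/125360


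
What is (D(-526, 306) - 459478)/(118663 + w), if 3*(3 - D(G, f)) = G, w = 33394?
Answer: -72521/24009 ≈ -3.0206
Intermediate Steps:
D(G, f) = 3 - G/3
(D(-526, 306) - 459478)/(118663 + w) = ((3 - ⅓*(-526)) - 459478)/(118663 + 33394) = ((3 + 526/3) - 459478)/152057 = (535/3 - 459478)*(1/152057) = -1377899/3*1/152057 = -72521/24009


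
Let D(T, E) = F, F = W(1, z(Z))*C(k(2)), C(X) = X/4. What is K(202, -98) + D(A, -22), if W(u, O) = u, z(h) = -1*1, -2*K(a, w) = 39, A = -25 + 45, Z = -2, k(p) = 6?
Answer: -18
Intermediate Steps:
A = 20
K(a, w) = -39/2 (K(a, w) = -½*39 = -39/2)
z(h) = -1
C(X) = X/4 (C(X) = X*(¼) = X/4)
F = 3/2 (F = 1*((¼)*6) = 1*(3/2) = 3/2 ≈ 1.5000)
D(T, E) = 3/2
K(202, -98) + D(A, -22) = -39/2 + 3/2 = -18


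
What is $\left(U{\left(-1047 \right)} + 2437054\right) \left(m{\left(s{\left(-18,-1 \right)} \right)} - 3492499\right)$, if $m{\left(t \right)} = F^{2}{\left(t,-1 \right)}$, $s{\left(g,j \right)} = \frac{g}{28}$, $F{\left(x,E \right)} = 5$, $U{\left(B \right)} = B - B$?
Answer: $-8511347731596$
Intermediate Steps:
$U{\left(B \right)} = 0$
$s{\left(g,j \right)} = \frac{g}{28}$ ($s{\left(g,j \right)} = g \frac{1}{28} = \frac{g}{28}$)
$m{\left(t \right)} = 25$ ($m{\left(t \right)} = 5^{2} = 25$)
$\left(U{\left(-1047 \right)} + 2437054\right) \left(m{\left(s{\left(-18,-1 \right)} \right)} - 3492499\right) = \left(0 + 2437054\right) \left(25 - 3492499\right) = 2437054 \left(-3492474\right) = -8511347731596$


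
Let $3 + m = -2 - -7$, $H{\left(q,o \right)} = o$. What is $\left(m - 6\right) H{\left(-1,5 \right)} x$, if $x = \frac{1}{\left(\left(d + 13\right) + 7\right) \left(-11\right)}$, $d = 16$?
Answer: $\frac{5}{99} \approx 0.050505$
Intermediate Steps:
$m = 2$ ($m = -3 - -5 = -3 + \left(-2 + 7\right) = -3 + 5 = 2$)
$x = - \frac{1}{396}$ ($x = \frac{1}{\left(\left(16 + 13\right) + 7\right) \left(-11\right)} = \frac{1}{29 + 7} \left(- \frac{1}{11}\right) = \frac{1}{36} \left(- \frac{1}{11}\right) = - \frac{1}{396} \approx -0.0025253$)
$\left(m - 6\right) H{\left(-1,5 \right)} x = \left(2 - 6\right) 5 \left(- \frac{1}{396}\right) = \left(-4\right) 5 \left(- \frac{1}{396}\right) = \left(-20\right) \left(- \frac{1}{396}\right) = \frac{5}{99}$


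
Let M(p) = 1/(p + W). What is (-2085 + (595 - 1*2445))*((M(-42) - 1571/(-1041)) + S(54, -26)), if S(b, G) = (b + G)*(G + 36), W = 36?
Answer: -2304945925/2082 ≈ -1.1071e+6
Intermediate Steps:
S(b, G) = (36 + G)*(G + b) (S(b, G) = (G + b)*(36 + G) = (36 + G)*(G + b))
M(p) = 1/(36 + p) (M(p) = 1/(p + 36) = 1/(36 + p))
(-2085 + (595 - 1*2445))*((M(-42) - 1571/(-1041)) + S(54, -26)) = (-2085 + (595 - 1*2445))*((1/(36 - 42) - 1571/(-1041)) + ((-26)² + 36*(-26) + 36*54 - 26*54)) = (-2085 + (595 - 2445))*((1/(-6) - 1571*(-1)/1041) + (676 - 936 + 1944 - 1404)) = (-2085 - 1850)*((-⅙ - 1*(-1571/1041)) + 280) = -3935*((-⅙ + 1571/1041) + 280) = -3935*(2795/2082 + 280) = -3935*585755/2082 = -2304945925/2082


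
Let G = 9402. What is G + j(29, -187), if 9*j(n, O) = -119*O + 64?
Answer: 35645/3 ≈ 11882.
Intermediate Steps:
j(n, O) = 64/9 - 119*O/9 (j(n, O) = (-119*O + 64)/9 = (64 - 119*O)/9 = 64/9 - 119*O/9)
G + j(29, -187) = 9402 + (64/9 - 119/9*(-187)) = 9402 + (64/9 + 22253/9) = 9402 + 7439/3 = 35645/3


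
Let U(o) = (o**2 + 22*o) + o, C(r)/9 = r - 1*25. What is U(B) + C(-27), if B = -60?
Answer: 1752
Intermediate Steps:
C(r) = -225 + 9*r (C(r) = 9*(r - 1*25) = 9*(r - 25) = 9*(-25 + r) = -225 + 9*r)
U(o) = o**2 + 23*o
U(B) + C(-27) = -60*(23 - 60) + (-225 + 9*(-27)) = -60*(-37) + (-225 - 243) = 2220 - 468 = 1752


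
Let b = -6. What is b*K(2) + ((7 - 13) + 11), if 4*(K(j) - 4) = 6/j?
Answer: -47/2 ≈ -23.500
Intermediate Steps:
K(j) = 4 + 3/(2*j) (K(j) = 4 + (6/j)/4 = 4 + 3/(2*j))
b*K(2) + ((7 - 13) + 11) = -6*(4 + (3/2)/2) + ((7 - 13) + 11) = -6*(4 + (3/2)*(½)) + (-6 + 11) = -6*(4 + ¾) + 5 = -6*19/4 + 5 = -57/2 + 5 = -47/2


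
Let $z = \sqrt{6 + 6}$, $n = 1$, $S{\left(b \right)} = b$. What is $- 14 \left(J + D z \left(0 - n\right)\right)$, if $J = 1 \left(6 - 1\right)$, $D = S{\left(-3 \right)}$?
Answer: $-70 - 84 \sqrt{3} \approx -215.49$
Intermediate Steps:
$D = -3$
$z = 2 \sqrt{3}$ ($z = \sqrt{12} = 2 \sqrt{3} \approx 3.4641$)
$J = 5$ ($J = 1 \cdot 5 = 5$)
$- 14 \left(J + D z \left(0 - n\right)\right) = - 14 \left(5 + - 3 \cdot 2 \sqrt{3} \left(0 - 1\right)\right) = - 14 \left(5 + - 6 \sqrt{3} \left(0 - 1\right)\right) = - 14 \left(5 + - 6 \sqrt{3} \left(-1\right)\right) = - 14 \left(5 + 6 \sqrt{3}\right) = -70 - 84 \sqrt{3}$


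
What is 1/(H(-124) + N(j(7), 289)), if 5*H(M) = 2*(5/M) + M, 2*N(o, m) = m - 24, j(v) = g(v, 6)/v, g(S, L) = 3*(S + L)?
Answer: 155/16691 ≈ 0.0092864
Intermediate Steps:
g(S, L) = 3*L + 3*S (g(S, L) = 3*(L + S) = 3*L + 3*S)
j(v) = (18 + 3*v)/v (j(v) = (3*6 + 3*v)/v = (18 + 3*v)/v)
N(o, m) = -12 + m/2 (N(o, m) = (m - 24)/2 = (-24 + m)/2 = -12 + m/2)
H(M) = 2/M + M/5 (H(M) = (2*(5/M) + M)/5 = (10/M + M)/5 = (M + 10/M)/5 = 2/M + M/5)
1/(H(-124) + N(j(7), 289)) = 1/((2/(-124) + (⅕)*(-124)) + (-12 + (½)*289)) = 1/((2*(-1/124) - 124/5) + (-12 + 289/2)) = 1/((-1/62 - 124/5) + 265/2) = 1/(-7693/310 + 265/2) = 1/(16691/155) = 155/16691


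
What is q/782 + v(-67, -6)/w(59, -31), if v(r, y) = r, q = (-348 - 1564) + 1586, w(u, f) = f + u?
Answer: -30761/10948 ≈ -2.8097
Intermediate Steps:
q = -326 (q = -1912 + 1586 = -326)
q/782 + v(-67, -6)/w(59, -31) = -326/782 - 67/(-31 + 59) = -326*1/782 - 67/28 = -163/391 - 67*1/28 = -163/391 - 67/28 = -30761/10948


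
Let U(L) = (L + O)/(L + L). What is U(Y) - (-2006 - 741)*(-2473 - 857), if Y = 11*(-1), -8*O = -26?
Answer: -804980849/88 ≈ -9.1475e+6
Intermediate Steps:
O = 13/4 (O = -⅛*(-26) = 13/4 ≈ 3.2500)
Y = -11
U(L) = (13/4 + L)/(2*L) (U(L) = (L + 13/4)/(L + L) = (13/4 + L)/((2*L)) = (13/4 + L)*(1/(2*L)) = (13/4 + L)/(2*L))
U(Y) - (-2006 - 741)*(-2473 - 857) = (⅛)*(13 + 4*(-11))/(-11) - (-2006 - 741)*(-2473 - 857) = (⅛)*(-1/11)*(13 - 44) - (-2747)*(-3330) = (⅛)*(-1/11)*(-31) - 1*9147510 = 31/88 - 9147510 = -804980849/88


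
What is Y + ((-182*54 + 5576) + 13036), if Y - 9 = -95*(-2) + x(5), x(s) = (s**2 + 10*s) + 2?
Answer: 9060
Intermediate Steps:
x(s) = 2 + s**2 + 10*s
Y = 276 (Y = 9 + (-95*(-2) + (2 + 5**2 + 10*5)) = 9 + (190 + (2 + 25 + 50)) = 9 + (190 + 77) = 9 + 267 = 276)
Y + ((-182*54 + 5576) + 13036) = 276 + ((-182*54 + 5576) + 13036) = 276 + ((-9828 + 5576) + 13036) = 276 + (-4252 + 13036) = 276 + 8784 = 9060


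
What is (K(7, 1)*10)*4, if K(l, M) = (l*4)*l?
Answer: 7840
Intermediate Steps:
K(l, M) = 4*l**2 (K(l, M) = (4*l)*l = 4*l**2)
(K(7, 1)*10)*4 = ((4*7**2)*10)*4 = ((4*49)*10)*4 = (196*10)*4 = 1960*4 = 7840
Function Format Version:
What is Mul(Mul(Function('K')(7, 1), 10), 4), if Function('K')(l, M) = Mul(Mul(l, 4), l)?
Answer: 7840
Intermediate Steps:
Function('K')(l, M) = Mul(4, Pow(l, 2)) (Function('K')(l, M) = Mul(Mul(4, l), l) = Mul(4, Pow(l, 2)))
Mul(Mul(Function('K')(7, 1), 10), 4) = Mul(Mul(Mul(4, Pow(7, 2)), 10), 4) = Mul(Mul(Mul(4, 49), 10), 4) = Mul(Mul(196, 10), 4) = Mul(1960, 4) = 7840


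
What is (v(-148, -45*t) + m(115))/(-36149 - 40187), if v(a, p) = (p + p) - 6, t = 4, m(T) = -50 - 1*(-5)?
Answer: 411/76336 ≈ 0.0053841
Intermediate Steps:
m(T) = -45 (m(T) = -50 + 5 = -45)
v(a, p) = -6 + 2*p (v(a, p) = 2*p - 6 = -6 + 2*p)
(v(-148, -45*t) + m(115))/(-36149 - 40187) = ((-6 + 2*(-45*4)) - 45)/(-36149 - 40187) = ((-6 + 2*(-180)) - 45)/(-76336) = ((-6 - 360) - 45)*(-1/76336) = (-366 - 45)*(-1/76336) = -411*(-1/76336) = 411/76336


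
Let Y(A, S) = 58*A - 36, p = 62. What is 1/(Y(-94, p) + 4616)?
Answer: -1/872 ≈ -0.0011468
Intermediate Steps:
Y(A, S) = -36 + 58*A
1/(Y(-94, p) + 4616) = 1/((-36 + 58*(-94)) + 4616) = 1/((-36 - 5452) + 4616) = 1/(-5488 + 4616) = 1/(-872) = -1/872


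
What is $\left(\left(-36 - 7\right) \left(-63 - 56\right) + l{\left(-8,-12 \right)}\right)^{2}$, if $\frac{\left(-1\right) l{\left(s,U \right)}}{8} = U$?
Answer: $27175369$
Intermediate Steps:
$l{\left(s,U \right)} = - 8 U$
$\left(\left(-36 - 7\right) \left(-63 - 56\right) + l{\left(-8,-12 \right)}\right)^{2} = \left(\left(-36 - 7\right) \left(-63 - 56\right) - -96\right)^{2} = \left(\left(-43\right) \left(-119\right) + 96\right)^{2} = \left(5117 + 96\right)^{2} = 5213^{2} = 27175369$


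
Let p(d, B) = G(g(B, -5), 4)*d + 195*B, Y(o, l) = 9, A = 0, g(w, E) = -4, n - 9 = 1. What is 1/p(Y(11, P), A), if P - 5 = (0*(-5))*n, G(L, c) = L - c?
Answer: -1/72 ≈ -0.013889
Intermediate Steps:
n = 10 (n = 9 + 1 = 10)
P = 5 (P = 5 + (0*(-5))*10 = 5 + 0*10 = 5 + 0 = 5)
p(d, B) = -8*d + 195*B (p(d, B) = (-4 - 1*4)*d + 195*B = (-4 - 4)*d + 195*B = -8*d + 195*B)
1/p(Y(11, P), A) = 1/(-8*9 + 195*0) = 1/(-72 + 0) = 1/(-72) = -1/72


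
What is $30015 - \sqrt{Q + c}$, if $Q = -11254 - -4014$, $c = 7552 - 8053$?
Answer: $30015 - i \sqrt{7741} \approx 30015.0 - 87.983 i$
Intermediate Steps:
$c = -501$ ($c = 7552 - 8053 = -501$)
$Q = -7240$ ($Q = -11254 + 4014 = -7240$)
$30015 - \sqrt{Q + c} = 30015 - \sqrt{-7240 - 501} = 30015 - \sqrt{-7741} = 30015 - i \sqrt{7741}$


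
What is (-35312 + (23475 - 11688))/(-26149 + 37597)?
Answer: -23525/11448 ≈ -2.0549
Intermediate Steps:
(-35312 + (23475 - 11688))/(-26149 + 37597) = (-35312 + 11787)/11448 = -23525*1/11448 = -23525/11448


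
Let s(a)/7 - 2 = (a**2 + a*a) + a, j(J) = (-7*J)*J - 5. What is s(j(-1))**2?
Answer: 3786916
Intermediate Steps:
j(J) = -5 - 7*J**2 (j(J) = -7*J**2 - 5 = -5 - 7*J**2)
s(a) = 14 + 7*a + 14*a**2 (s(a) = 14 + 7*((a**2 + a*a) + a) = 14 + 7*((a**2 + a**2) + a) = 14 + 7*(2*a**2 + a) = 14 + 7*(a + 2*a**2) = 14 + (7*a + 14*a**2) = 14 + 7*a + 14*a**2)
s(j(-1))**2 = (14 + 7*(-5 - 7*(-1)**2) + 14*(-5 - 7*(-1)**2)**2)**2 = (14 + 7*(-5 - 7*1) + 14*(-5 - 7*1)**2)**2 = (14 + 7*(-5 - 7) + 14*(-5 - 7)**2)**2 = (14 + 7*(-12) + 14*(-12)**2)**2 = (14 - 84 + 14*144)**2 = (14 - 84 + 2016)**2 = 1946**2 = 3786916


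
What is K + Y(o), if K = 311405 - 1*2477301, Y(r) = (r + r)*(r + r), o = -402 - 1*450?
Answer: 737720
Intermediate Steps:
o = -852 (o = -402 - 450 = -852)
Y(r) = 4*r² (Y(r) = (2*r)*(2*r) = 4*r²)
K = -2165896 (K = 311405 - 2477301 = -2165896)
K + Y(o) = -2165896 + 4*(-852)² = -2165896 + 4*725904 = -2165896 + 2903616 = 737720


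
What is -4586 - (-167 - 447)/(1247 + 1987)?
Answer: -7415255/1617 ≈ -4585.8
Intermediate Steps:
-4586 - (-167 - 447)/(1247 + 1987) = -4586 - (-614)/3234 = -4586 - 1*(-307/1617) = -4586 + 307/1617 = -7415255/1617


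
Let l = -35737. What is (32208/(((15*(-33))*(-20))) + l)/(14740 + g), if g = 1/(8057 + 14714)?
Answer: -61026985901/25173340575 ≈ -2.4243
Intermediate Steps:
g = 1/22771 ≈ 4.3916e-5
(32208/(((15*(-33))*(-20))) + l)/(14740 + g) = (32208/(((15*(-33))*(-20))) - 35737)/(14740 + 1/22771) = (32208/((-495*(-20))) - 35737)/(335644541/22771) = (32208/9900 - 35737)*(22771/335644541) = (32208*(1/9900) - 35737)*(22771/335644541) = (244/75 - 35737)*(22771/335644541) = -2680031/75*22771/335644541 = -61026985901/25173340575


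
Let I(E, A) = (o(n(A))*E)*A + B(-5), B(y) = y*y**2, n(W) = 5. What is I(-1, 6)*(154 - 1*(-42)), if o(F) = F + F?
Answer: -36260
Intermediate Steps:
B(y) = y**3
o(F) = 2*F
I(E, A) = -125 + 10*A*E (I(E, A) = ((2*5)*E)*A + (-5)**3 = (10*E)*A - 125 = 10*A*E - 125 = -125 + 10*A*E)
I(-1, 6)*(154 - 1*(-42)) = (-125 + 10*6*(-1))*(154 - 1*(-42)) = (-125 - 60)*(154 + 42) = -185*196 = -36260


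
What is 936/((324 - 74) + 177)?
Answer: 936/427 ≈ 2.1920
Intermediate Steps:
936/((324 - 74) + 177) = 936/(250 + 177) = 936/427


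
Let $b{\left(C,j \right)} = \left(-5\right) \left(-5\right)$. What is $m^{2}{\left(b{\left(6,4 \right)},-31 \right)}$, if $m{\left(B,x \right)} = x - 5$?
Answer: $1296$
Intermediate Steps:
$b{\left(C,j \right)} = 25$
$m{\left(B,x \right)} = -5 + x$ ($m{\left(B,x \right)} = x - 5 = -5 + x$)
$m^{2}{\left(b{\left(6,4 \right)},-31 \right)} = \left(-5 - 31\right)^{2} = \left(-36\right)^{2} = 1296$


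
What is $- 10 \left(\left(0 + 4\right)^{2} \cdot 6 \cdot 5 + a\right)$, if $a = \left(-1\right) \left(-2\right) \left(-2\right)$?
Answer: $-4760$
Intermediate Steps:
$a = -4$ ($a = 2 \left(-2\right) = -4$)
$- 10 \left(\left(0 + 4\right)^{2} \cdot 6 \cdot 5 + a\right) = - 10 \left(\left(0 + 4\right)^{2} \cdot 6 \cdot 5 - 4\right) = - 10 \left(4^{2} \cdot 6 \cdot 5 - 4\right) = - 10 \left(16 \cdot 6 \cdot 5 - 4\right) = - 10 \left(96 \cdot 5 - 4\right) = - 10 \left(480 - 4\right) = \left(-10\right) 476 = -4760$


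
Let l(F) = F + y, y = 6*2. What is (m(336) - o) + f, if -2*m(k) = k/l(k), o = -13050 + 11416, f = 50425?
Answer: 1509697/29 ≈ 52059.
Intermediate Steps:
o = -1634
y = 12
l(F) = 12 + F (l(F) = F + 12 = 12 + F)
m(k) = -k/(2*(12 + k))
(m(336) - o) + f = (-1*336/(24 + 2*336) - 1*(-1634)) + 50425 = (-1*336/(24 + 672) + 1634) + 50425 = (-1*336/696 + 1634) + 50425 = (-1*336*1/696 + 1634) + 50425 = (-14/29 + 1634) + 50425 = 47372/29 + 50425 = 1509697/29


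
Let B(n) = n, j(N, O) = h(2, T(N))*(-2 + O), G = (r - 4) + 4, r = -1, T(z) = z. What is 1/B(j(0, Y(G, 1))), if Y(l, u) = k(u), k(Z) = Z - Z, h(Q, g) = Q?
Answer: -¼ ≈ -0.25000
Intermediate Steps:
k(Z) = 0
G = -1 (G = (-1 - 4) + 4 = -5 + 4 = -1)
Y(l, u) = 0
j(N, O) = -4 + 2*O (j(N, O) = 2*(-2 + O) = -4 + 2*O)
1/B(j(0, Y(G, 1))) = 1/(-4 + 2*0) = 1/(-4 + 0) = 1/(-4) = -¼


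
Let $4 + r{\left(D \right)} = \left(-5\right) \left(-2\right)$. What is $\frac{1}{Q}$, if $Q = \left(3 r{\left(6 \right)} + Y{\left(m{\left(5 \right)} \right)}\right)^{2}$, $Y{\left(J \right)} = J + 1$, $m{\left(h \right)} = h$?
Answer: $\frac{1}{576} \approx 0.0017361$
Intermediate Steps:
$Y{\left(J \right)} = 1 + J$
$r{\left(D \right)} = 6$ ($r{\left(D \right)} = -4 - -10 = -4 + 10 = 6$)
$Q = 576$ ($Q = \left(3 \cdot 6 + \left(1 + 5\right)\right)^{2} = \left(18 + 6\right)^{2} = 24^{2} = 576$)
$\frac{1}{Q} = \frac{1}{576}$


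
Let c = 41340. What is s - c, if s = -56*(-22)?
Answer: -40108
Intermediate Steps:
s = 1232
s - c = 1232 - 1*41340 = 1232 - 41340 = -40108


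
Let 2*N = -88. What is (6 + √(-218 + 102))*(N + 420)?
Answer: 2256 + 752*I*√29 ≈ 2256.0 + 4049.6*I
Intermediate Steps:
N = -44 (N = (½)*(-88) = -44)
(6 + √(-218 + 102))*(N + 420) = (6 + √(-218 + 102))*(-44 + 420) = (6 + √(-116))*376 = (6 + 2*I*√29)*376 = 2256 + 752*I*√29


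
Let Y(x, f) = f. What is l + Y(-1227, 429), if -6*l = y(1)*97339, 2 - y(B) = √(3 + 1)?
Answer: 429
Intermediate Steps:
y(B) = 0 (y(B) = 2 - √(3 + 1) = 2 - √4 = 2 - 1*2 = 2 - 2 = 0)
l = 0 (l = -0*97339 = -⅙*0 = 0)
l + Y(-1227, 429) = 0 + 429 = 429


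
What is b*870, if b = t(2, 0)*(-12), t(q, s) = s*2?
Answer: 0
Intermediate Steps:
t(q, s) = 2*s
b = 0 (b = (2*0)*(-12) = 0*(-12) = 0)
b*870 = 0*870 = 0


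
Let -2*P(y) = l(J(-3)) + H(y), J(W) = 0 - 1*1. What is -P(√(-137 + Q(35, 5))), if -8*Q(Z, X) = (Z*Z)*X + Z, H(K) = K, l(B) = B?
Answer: -½ + I*√907/2 ≈ -0.5 + 15.058*I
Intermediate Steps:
J(W) = -1 (J(W) = 0 - 1 = -1)
Q(Z, X) = -Z/8 - X*Z²/8 (Q(Z, X) = -((Z*Z)*X + Z)/8 = -(Z²*X + Z)/8 = -(X*Z² + Z)/8 = -(Z + X*Z²)/8 = -Z/8 - X*Z²/8)
P(y) = ½ - y/2 (P(y) = -(-1 + y)/2 = ½ - y/2)
-P(√(-137 + Q(35, 5))) = -(½ - √(-137 - ⅛*35*(1 + 5*35))/2) = -(½ - √(-137 - ⅛*35*(1 + 175))/2) = -(½ - √(-137 - ⅛*35*176)/2) = -(½ - √(-137 - 770)/2) = -(½ - I*√907/2) = -½ + I*√907/2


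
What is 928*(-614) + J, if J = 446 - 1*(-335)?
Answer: -569011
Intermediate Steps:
J = 781 (J = 446 + 335 = 781)
928*(-614) + J = 928*(-614) + 781 = -569792 + 781 = -569011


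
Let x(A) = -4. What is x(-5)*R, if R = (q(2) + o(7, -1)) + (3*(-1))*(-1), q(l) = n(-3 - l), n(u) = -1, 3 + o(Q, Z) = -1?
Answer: 8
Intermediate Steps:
o(Q, Z) = -4 (o(Q, Z) = -3 - 1 = -4)
q(l) = -1
R = -2 (R = (-1 - 4) + (3*(-1))*(-1) = -5 - 3*(-1) = -5 + 3 = -2)
x(-5)*R = -4*(-2) = 8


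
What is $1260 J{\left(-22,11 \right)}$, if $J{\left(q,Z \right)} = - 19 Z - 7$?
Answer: $-272160$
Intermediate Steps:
$J{\left(q,Z \right)} = -7 - 19 Z$
$1260 J{\left(-22,11 \right)} = 1260 \left(-7 - 209\right) = 1260 \left(-216\right) = -272160$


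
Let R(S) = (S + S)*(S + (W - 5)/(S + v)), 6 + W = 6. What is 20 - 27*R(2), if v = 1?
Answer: -16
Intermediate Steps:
W = 0 (W = -6 + 6 = 0)
R(S) = 2*S*(S - 5/(1 + S)) (R(S) = (S + S)*(S + (0 - 5)/(S + 1)) = (2*S)*(S - 5/(1 + S)) = 2*S*(S - 5/(1 + S)))
20 - 27*R(2) = 20 - 54*2*(-5 + 2 + 2²)/(1 + 2) = 20 - 54*2*(-5 + 2 + 4)/3 = 20 - 54*2/3 = 20 - 27*4/3 = 20 - 36 = -16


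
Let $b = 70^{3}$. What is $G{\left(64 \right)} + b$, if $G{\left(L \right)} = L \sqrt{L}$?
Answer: $343512$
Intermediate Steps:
$G{\left(L \right)} = L^{\frac{3}{2}}$
$b = 343000$
$G{\left(64 \right)} + b = 64^{\frac{3}{2}} + 343000 = 512 + 343000 = 343512$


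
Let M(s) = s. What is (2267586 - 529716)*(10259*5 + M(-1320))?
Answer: 86850053250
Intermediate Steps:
(2267586 - 529716)*(10259*5 + M(-1320)) = (2267586 - 529716)*(10259*5 - 1320) = 1737870*(51295 - 1320) = 1737870*49975 = 86850053250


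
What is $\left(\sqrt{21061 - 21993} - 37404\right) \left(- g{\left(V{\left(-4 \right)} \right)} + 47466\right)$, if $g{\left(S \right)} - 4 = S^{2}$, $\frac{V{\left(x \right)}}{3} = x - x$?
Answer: $-1775268648 + 94924 i \sqrt{233} \approx -1.7753 \cdot 10^{9} + 1.449 \cdot 10^{6} i$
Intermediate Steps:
$V{\left(x \right)} = 0$ ($V{\left(x \right)} = 3 \left(x - x\right) = 3 \cdot 0 = 0$)
$g{\left(S \right)} = 4 + S^{2}$
$\left(\sqrt{21061 - 21993} - 37404\right) \left(- g{\left(V{\left(-4 \right)} \right)} + 47466\right) = \left(\sqrt{21061 - 21993} - 37404\right) \left(- (4 + 0^{2}) + 47466\right) = \left(\sqrt{-932} - 37404\right) \left(- (4 + 0) + 47466\right) = \left(2 i \sqrt{233} - 37404\right) \left(\left(-1\right) 4 + 47466\right) = \left(-37404 + 2 i \sqrt{233}\right) \left(-4 + 47466\right) = \left(-37404 + 2 i \sqrt{233}\right) 47462 = -1775268648 + 94924 i \sqrt{233}$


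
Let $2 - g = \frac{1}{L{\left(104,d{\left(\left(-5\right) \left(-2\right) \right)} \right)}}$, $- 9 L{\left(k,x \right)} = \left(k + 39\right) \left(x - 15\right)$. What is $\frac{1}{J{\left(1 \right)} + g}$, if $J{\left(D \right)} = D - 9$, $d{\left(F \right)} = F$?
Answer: $- \frac{715}{4299} \approx -0.16632$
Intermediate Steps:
$L{\left(k,x \right)} = - \frac{\left(-15 + x\right) \left(39 + k\right)}{9}$ ($L{\left(k,x \right)} = - \frac{\left(k + 39\right) \left(x - 15\right)}{9} = - \frac{\left(39 + k\right) \left(-15 + x\right)}{9} = - \frac{\left(-15 + x\right) \left(39 + k\right)}{9}$)
$g = \frac{1421}{715}$ ($g = 2 - \frac{1}{65 - \frac{13 \left(\left(-5\right) \left(-2\right)\right)}{3} + \frac{5}{3} \cdot 104 - \frac{104 \left(\left(-5\right) \left(-2\right)\right)}{9}} = 2 - \frac{1}{65 - \frac{130}{3} + \frac{520}{3} - \frac{104}{9} \cdot 10} = 2 - \frac{1}{65 - \frac{130}{3} + \frac{520}{3} - \frac{1040}{9}} = 2 - \frac{1}{\frac{715}{9}} = 2 - \frac{9}{715} = \frac{1421}{715} \approx 1.9874$)
$J{\left(D \right)} = -9 + D$
$\frac{1}{J{\left(1 \right)} + g} = \frac{1}{\left(-9 + 1\right) + \frac{1421}{715}} = \frac{1}{-8 + \frac{1421}{715}} = \frac{1}{- \frac{4299}{715}} = - \frac{715}{4299}$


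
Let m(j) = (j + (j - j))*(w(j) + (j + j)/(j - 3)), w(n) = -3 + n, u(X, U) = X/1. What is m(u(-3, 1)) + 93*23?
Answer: 2154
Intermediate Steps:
u(X, U) = X (u(X, U) = X*1 = X)
m(j) = j*(-3 + j + 2*j/(-3 + j)) (m(j) = (j + (j - j))*((-3 + j) + (j + j)/(j - 3)) = (j + 0)*((-3 + j) + (2*j)/(-3 + j)) = j*((-3 + j) + 2*j/(-3 + j)) = j*(-3 + j + 2*j/(-3 + j)))
m(u(-3, 1)) + 93*23 = -3*(9 - 1*(-3) - 3*(-3 - 3))/(-3 - 3) + 93*23 = -3*(9 + 3 - 3*(-6))/(-6) + 2139 = -3*(-⅙)*(9 + 3 + 18) + 2139 = -3*(-⅙)*30 + 2139 = 15 + 2139 = 2154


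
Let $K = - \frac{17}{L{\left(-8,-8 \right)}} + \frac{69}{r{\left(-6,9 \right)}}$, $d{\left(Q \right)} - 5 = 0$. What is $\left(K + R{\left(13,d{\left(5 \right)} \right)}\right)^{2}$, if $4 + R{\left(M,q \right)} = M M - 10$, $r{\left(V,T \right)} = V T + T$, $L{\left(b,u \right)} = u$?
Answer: $\frac{348606241}{14400} \approx 24209.0$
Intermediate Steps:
$d{\left(Q \right)} = 5$ ($d{\left(Q \right)} = 5 + 0 = 5$)
$r{\left(V,T \right)} = T + T V$ ($r{\left(V,T \right)} = T V + T = T + T V$)
$R{\left(M,q \right)} = -14 + M^{2}$ ($R{\left(M,q \right)} = -4 + \left(M M - 10\right) = -4 + \left(M^{2} - 10\right) = -4 + \left(-10 + M^{2}\right) = -14 + M^{2}$)
$K = \frac{71}{120}$ ($K = - \frac{17}{-8} + \frac{69}{9 \left(1 - 6\right)} = \left(-17\right) \left(- \frac{1}{8}\right) + \frac{69}{9 \left(-5\right)} = \frac{17}{8} + \frac{69}{-45} = \frac{17}{8} + 69 \left(- \frac{1}{45}\right) = \frac{17}{8} - \frac{23}{15} = \frac{71}{120} \approx 0.59167$)
$\left(K + R{\left(13,d{\left(5 \right)} \right)}\right)^{2} = \left(\frac{71}{120} - \left(14 - 13^{2}\right)\right)^{2} = \left(\frac{71}{120} + \left(-14 + 169\right)\right)^{2} = \left(\frac{71}{120} + 155\right)^{2} = \left(\frac{18671}{120}\right)^{2} = \frac{348606241}{14400}$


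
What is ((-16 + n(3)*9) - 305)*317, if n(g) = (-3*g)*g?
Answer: -178788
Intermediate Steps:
n(g) = -3*g**2
((-16 + n(3)*9) - 305)*317 = ((-16 - 3*3**2*9) - 305)*317 = ((-16 - 3*9*9) - 305)*317 = ((-16 - 27*9) - 305)*317 = ((-16 - 243) - 305)*317 = (-259 - 305)*317 = -564*317 = -178788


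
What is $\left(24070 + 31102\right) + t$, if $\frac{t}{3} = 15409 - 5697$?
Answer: $84308$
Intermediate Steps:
$t = 29136$ ($t = 3 \left(15409 - 5697\right) = 3 \cdot 9712 = 29136$)
$\left(24070 + 31102\right) + t = \left(24070 + 31102\right) + 29136 = 55172 + 29136 = 84308$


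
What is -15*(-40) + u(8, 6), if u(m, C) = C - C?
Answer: 600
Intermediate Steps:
u(m, C) = 0
-15*(-40) + u(8, 6) = -15*(-40) + 0 = 600 + 0 = 600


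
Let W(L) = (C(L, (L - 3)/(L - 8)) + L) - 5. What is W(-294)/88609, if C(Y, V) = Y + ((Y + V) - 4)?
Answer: -268785/26759918 ≈ -0.010044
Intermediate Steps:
C(Y, V) = -4 + V + 2*Y (C(Y, V) = Y + ((V + Y) - 4) = Y + (-4 + V + Y) = -4 + V + 2*Y)
W(L) = -9 + 3*L + (-3 + L)/(-8 + L) (W(L) = ((-4 + (L - 3)/(L - 8) + 2*L) + L) - 5 = ((-4 + (-3 + L)/(-8 + L) + 2*L) + L) - 5 = ((-4 + 2*L + (-3 + L)/(-8 + L)) + L) - 5 = (-4 + 3*L + (-3 + L)/(-8 + L)) - 5 = -9 + 3*L + (-3 + L)/(-8 + L))
W(-294)/88609 = ((69 - 32*(-294) + 3*(-294)²)/(-8 - 294))/88609 = ((69 + 9408 + 3*86436)/(-302))*(1/88609) = -(69 + 9408 + 259308)/302*(1/88609) = -1/302*268785*(1/88609) = -268785/302*1/88609 = -268785/26759918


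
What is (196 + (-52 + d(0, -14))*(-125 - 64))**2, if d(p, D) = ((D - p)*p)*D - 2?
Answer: 108201604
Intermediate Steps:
d(p, D) = -2 + D*p*(D - p) (d(p, D) = (p*(D - p))*D - 2 = D*p*(D - p) - 2 = -2 + D*p*(D - p))
(196 + (-52 + d(0, -14))*(-125 - 64))**2 = (196 + (-52 + (-2 + 0*(-14)**2 - 1*(-14)*0**2))*(-125 - 64))**2 = (196 + (-52 + (-2 + 0*196 - 1*(-14)*0))*(-189))**2 = (196 + (-52 + (-2 + 0 + 0))*(-189))**2 = (196 + (-52 - 2)*(-189))**2 = (196 - 54*(-189))**2 = (196 + 10206)**2 = 10402**2 = 108201604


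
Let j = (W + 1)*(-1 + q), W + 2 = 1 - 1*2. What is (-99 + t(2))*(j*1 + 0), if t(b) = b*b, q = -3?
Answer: -760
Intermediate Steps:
W = -3 (W = -2 + (1 - 1*2) = -2 + (1 - 2) = -2 - 1 = -3)
t(b) = b²
j = 8 (j = (-3 + 1)*(-1 - 3) = -2*(-4) = 8)
(-99 + t(2))*(j*1 + 0) = (-99 + 2²)*(8*1 + 0) = (-99 + 4)*(8 + 0) = -95*8 = -760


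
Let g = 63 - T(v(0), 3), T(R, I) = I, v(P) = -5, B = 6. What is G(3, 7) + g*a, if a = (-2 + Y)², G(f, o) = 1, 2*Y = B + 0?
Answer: 61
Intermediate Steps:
Y = 3 (Y = (6 + 0)/2 = (½)*6 = 3)
g = 60 (g = 63 - 1*3 = 63 - 3 = 60)
a = 1 (a = (-2 + 3)² = 1² = 1)
G(3, 7) + g*a = 1 + 60*1 = 1 + 60 = 61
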